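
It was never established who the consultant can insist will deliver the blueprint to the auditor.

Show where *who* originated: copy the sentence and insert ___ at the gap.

It was never established who the consultant can insist ___ will deliver the blueprint to the auditor.

In situ: The consultant can insist who will deliver the blueprint to the auditor.
The filler 'who' is interpreted as the subject of the clause embedded under 'insist'. The gap is right after 'insist'.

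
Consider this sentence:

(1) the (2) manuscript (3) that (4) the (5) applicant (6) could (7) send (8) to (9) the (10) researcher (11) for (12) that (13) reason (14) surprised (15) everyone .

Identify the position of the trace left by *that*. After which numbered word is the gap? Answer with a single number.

The filler 'that' is interpreted as the direct object of 'send'. Fronting leaves a gap immediately after 'send':
The manuscript that the applicant could send ___ to the researcher for that reason surprised everyone.
'send' is word 7.

7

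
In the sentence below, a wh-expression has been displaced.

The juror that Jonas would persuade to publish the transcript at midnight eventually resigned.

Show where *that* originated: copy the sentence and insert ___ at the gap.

The juror that Jonas would persuade ___ to publish the transcript at midnight eventually resigned.

The filler 'that' is interpreted as the direct object of 'persuade'. The gap is right after 'persuade'.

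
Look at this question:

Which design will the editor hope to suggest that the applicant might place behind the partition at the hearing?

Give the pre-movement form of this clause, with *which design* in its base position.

The editor will hope to suggest that the applicant might place which design behind the partition at the hearing.

The filler 'which design' is interpreted as the direct object of 'place'. Wh-movement fronts it, leaving a gap right after 'place':
Which design will the editor hope to suggest that the applicant might place ___ behind the partition at the hearing?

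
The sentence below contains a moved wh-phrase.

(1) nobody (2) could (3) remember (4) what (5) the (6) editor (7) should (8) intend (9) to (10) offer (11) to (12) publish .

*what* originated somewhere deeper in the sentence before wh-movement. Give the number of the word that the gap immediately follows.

In situ: The editor should intend to offer to publish what.
'what' is the direct object of 'publish'. Wh-movement fronts it, leaving a gap right after 'publish':
Nobody could remember what the editor should intend to offer to publish ___.
'publish' is word 12.

12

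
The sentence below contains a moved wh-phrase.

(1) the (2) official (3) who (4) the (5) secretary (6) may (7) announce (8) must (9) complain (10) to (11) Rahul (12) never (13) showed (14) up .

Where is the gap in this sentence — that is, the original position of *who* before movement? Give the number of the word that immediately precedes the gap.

'who' is the subject of the clause embedded under 'announce'. It moves to the left edge, and the trace sits right after 'announce':
The official who the secretary may announce ___ must complain to Rahul never showed up.
'announce' is word 7.

7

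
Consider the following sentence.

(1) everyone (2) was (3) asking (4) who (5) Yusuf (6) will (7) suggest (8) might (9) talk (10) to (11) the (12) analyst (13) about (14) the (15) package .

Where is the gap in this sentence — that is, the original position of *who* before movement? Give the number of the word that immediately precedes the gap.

Underlying clause: Yusuf will suggest who might talk to the analyst about the package.
'who' is the subject of the clause embedded under 'suggest'. Fronting leaves a gap immediately after 'suggest':
Everyone was asking who Yusuf will suggest ___ might talk to the analyst about the package.
'suggest' is word 7.

7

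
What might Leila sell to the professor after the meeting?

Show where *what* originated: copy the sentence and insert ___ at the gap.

What might Leila sell ___ to the professor after the meeting?

Underlying clause: Leila might sell what to the professor after the meeting.
'what' is the direct object of 'sell'. The gap is right after 'sell'.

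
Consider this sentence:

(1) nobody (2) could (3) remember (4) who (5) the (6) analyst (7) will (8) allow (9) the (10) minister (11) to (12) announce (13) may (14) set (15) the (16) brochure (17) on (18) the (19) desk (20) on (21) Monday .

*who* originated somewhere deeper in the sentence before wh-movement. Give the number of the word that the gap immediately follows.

Pre-movement form: The analyst will allow the minister to announce who may set the brochure on the desk on Monday.
'who' functions as the subject of the clause embedded under 'announce'. It moves to the left edge, and the trace sits right after 'announce':
Nobody could remember who the analyst will allow the minister to announce ___ may set the brochure on the desk on Monday.
'announce' is word 12.

12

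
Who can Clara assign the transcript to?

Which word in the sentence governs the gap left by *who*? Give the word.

Pre-movement form: Clara can assign the transcript to who.
The filler 'who' is interpreted as the object of the preposition 'to' (recipient of 'assign'). Fronting leaves a gap immediately after 'to':
Who can Clara assign the transcript to ___?

to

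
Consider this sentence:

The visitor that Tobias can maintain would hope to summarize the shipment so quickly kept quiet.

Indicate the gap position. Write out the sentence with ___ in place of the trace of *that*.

The visitor that Tobias can maintain ___ would hope to summarize the shipment so quickly kept quiet.

'that' is the subject of the clause embedded under 'maintain'. The gap is right after 'maintain'.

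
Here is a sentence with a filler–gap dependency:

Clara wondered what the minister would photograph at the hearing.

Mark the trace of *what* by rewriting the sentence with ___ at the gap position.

Before movement: The minister would photograph what at the hearing.
'what' functions as the direct object of 'photograph'. The gap is right after 'photograph'.

Clara wondered what the minister would photograph ___ at the hearing.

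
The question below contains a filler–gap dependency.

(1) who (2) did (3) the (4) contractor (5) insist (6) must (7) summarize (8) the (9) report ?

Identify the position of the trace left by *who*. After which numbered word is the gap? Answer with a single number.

5

Underlying clause: The contractor did insist who must summarize the report.
'who' functions as the subject of the clause embedded under 'insist'. It moves to the left edge, and the trace sits right after 'insist':
Who did the contractor insist ___ must summarize the report?
'insist' is word 5.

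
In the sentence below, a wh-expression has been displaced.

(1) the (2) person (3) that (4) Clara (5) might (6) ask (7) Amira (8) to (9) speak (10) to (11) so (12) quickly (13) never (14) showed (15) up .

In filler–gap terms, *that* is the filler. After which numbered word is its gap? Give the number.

10

'that' is the object of the preposition 'to'. Fronting leaves a gap immediately after 'to':
The person that Clara might ask Amira to speak to ___ so quickly never showed up.
'to' is word 10.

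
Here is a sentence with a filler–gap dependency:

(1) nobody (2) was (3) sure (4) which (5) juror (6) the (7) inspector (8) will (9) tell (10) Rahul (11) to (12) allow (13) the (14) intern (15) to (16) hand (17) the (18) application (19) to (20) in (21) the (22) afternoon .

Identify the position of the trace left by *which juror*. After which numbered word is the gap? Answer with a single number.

19

Underlying clause: The inspector will tell Rahul to allow the intern to hand the application to which juror in the afternoon.
'which juror' functions as the object of the preposition 'to' (recipient of 'hand'). It moves to the left edge, and the trace sits right after 'to':
Nobody was sure which juror the inspector will tell Rahul to allow the intern to hand the application to ___ in the afternoon.
'to' is word 19.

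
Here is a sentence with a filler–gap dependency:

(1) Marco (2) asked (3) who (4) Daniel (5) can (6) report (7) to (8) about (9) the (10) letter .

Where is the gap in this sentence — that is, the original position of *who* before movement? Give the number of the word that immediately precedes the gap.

7

Pre-movement form: Daniel can report to who about the letter.
The filler 'who' is interpreted as the object of the preposition 'to'. It moves to the left edge, and the trace sits right after 'to':
Marco asked who Daniel can report to ___ about the letter.
'to' is word 7.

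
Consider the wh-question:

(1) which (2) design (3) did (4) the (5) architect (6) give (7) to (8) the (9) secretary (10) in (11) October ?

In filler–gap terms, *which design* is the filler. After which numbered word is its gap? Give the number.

6

Before movement: The architect did give which design to the secretary in October.
'which design' is the direct object of 'give'. Wh-movement fronts it, leaving a gap right after 'give':
Which design did the architect give ___ to the secretary in October?
'give' is word 6.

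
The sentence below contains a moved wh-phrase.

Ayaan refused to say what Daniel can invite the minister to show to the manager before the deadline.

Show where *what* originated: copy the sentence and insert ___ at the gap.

In situ: Daniel can invite the minister to show what to the manager before the deadline.
'what' is the direct object of 'show'. The gap is right after 'show'.

Ayaan refused to say what Daniel can invite the minister to show ___ to the manager before the deadline.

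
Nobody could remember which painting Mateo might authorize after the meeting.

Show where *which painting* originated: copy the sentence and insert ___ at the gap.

In situ: Mateo might authorize which painting after the meeting.
'which painting' functions as the direct object of 'authorize'. The gap is right after 'authorize'.

Nobody could remember which painting Mateo might authorize ___ after the meeting.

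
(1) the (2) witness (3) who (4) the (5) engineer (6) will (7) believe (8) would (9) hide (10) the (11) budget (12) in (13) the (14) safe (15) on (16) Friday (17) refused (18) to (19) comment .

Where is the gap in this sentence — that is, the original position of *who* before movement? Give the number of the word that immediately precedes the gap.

7

'who' functions as the subject of the clause embedded under 'believe'. Fronting leaves a gap immediately after 'believe':
The witness who the engineer will believe ___ would hide the budget in the safe on Friday refused to comment.
'believe' is word 7.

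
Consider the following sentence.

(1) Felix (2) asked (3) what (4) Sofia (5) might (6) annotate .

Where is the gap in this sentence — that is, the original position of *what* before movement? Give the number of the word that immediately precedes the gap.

6

Before movement: Sofia might annotate what.
'what' functions as the direct object of 'annotate'. Wh-movement fronts it, leaving a gap right after 'annotate':
Felix asked what Sofia might annotate ___.
'annotate' is word 6.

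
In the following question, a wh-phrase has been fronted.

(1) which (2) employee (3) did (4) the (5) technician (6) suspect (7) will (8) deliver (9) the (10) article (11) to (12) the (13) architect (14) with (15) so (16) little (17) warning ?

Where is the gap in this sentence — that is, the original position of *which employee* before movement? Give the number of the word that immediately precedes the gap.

In situ: The technician did suspect which employee will deliver the article to the architect with so little warning.
'which employee' functions as the subject of the clause embedded under 'suspect'. It moves to the left edge, and the trace sits right after 'suspect':
Which employee did the technician suspect ___ will deliver the article to the architect with so little warning?
'suspect' is word 6.

6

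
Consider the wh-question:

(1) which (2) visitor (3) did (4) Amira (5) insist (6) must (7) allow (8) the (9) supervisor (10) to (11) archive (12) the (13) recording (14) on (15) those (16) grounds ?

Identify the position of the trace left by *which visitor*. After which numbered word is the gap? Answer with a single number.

5

Underlying clause: Amira did insist which visitor must allow the supervisor to archive the recording on those grounds.
The filler 'which visitor' is interpreted as the subject of the clause embedded under 'insist'. It moves to the left edge, and the trace sits right after 'insist':
Which visitor did Amira insist ___ must allow the supervisor to archive the recording on those grounds?
'insist' is word 5.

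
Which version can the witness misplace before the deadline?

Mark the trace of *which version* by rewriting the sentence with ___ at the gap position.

Which version can the witness misplace ___ before the deadline?

In situ: The witness can misplace which version before the deadline.
The filler 'which version' is interpreted as the direct object of 'misplace'. The gap is right after 'misplace'.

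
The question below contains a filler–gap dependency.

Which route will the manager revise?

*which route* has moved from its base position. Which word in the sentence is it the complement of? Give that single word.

In situ: The manager will revise which route.
The filler 'which route' is interpreted as the direct object of 'revise'. It moves to the left edge, and the trace sits right after 'revise':
Which route will the manager revise ___?

revise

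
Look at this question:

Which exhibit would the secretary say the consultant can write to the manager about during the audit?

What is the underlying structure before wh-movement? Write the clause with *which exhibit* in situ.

The secretary would say the consultant can write to the manager about which exhibit during the audit.

'which exhibit' is the object of the preposition 'about'. Fronting leaves a gap immediately after 'about':
Which exhibit would the secretary say the consultant can write to the manager about ___ during the audit?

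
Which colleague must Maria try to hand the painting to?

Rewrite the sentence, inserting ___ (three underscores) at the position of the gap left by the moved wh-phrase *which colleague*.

Which colleague must Maria try to hand the painting to ___?

In situ: Maria must try to hand the painting to which colleague.
'which colleague' functions as the object of the preposition 'to' (recipient of 'hand'). The gap is right after 'to'.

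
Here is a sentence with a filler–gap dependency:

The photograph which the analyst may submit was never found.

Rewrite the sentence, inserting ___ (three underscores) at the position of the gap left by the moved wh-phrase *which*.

The photograph which the analyst may submit ___ was never found.

The filler 'which' is interpreted as the direct object of 'submit'. The gap is right after 'submit'.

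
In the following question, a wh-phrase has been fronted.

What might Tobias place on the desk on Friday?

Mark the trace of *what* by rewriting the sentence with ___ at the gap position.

What might Tobias place ___ on the desk on Friday?

Pre-movement form: Tobias might place what on the desk on Friday.
'what' is the direct object of 'place'. The gap is right after 'place'.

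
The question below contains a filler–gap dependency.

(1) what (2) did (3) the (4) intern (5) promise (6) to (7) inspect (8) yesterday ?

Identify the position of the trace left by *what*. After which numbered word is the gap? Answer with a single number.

7

Before movement: The intern did promise to inspect what yesterday.
'what' is the direct object of 'inspect'. Wh-movement fronts it, leaving a gap right after 'inspect':
What did the intern promise to inspect ___ yesterday?
'inspect' is word 7.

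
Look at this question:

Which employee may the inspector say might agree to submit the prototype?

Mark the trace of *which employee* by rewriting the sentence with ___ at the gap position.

Which employee may the inspector say ___ might agree to submit the prototype?

Before movement: The inspector may say which employee might agree to submit the prototype.
'which employee' functions as the subject of the clause embedded under 'say'. The gap is right after 'say'.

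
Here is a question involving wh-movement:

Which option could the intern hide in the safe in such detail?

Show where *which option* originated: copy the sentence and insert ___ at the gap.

Which option could the intern hide ___ in the safe in such detail?

Pre-movement form: The intern could hide which option in the safe in such detail.
'which option' functions as the direct object of 'hide'. The gap is right after 'hide'.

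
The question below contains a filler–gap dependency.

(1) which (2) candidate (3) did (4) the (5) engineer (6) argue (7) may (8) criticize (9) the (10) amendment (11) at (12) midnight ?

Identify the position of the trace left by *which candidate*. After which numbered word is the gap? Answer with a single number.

In situ: The engineer did argue which candidate may criticize the amendment at midnight.
'which candidate' is the subject of the clause embedded under 'argue'. Wh-movement fronts it, leaving a gap right after 'argue':
Which candidate did the engineer argue ___ may criticize the amendment at midnight?
'argue' is word 6.

6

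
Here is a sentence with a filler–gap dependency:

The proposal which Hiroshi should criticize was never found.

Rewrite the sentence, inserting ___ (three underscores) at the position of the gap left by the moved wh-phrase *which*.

'which' functions as the direct object of 'criticize'. The gap is right after 'criticize'.

The proposal which Hiroshi should criticize ___ was never found.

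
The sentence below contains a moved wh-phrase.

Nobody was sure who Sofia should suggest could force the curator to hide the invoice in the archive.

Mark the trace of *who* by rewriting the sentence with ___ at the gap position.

Pre-movement form: Sofia should suggest who could force the curator to hide the invoice in the archive.
The filler 'who' is interpreted as the subject of the clause embedded under 'suggest'. The gap is right after 'suggest'.

Nobody was sure who Sofia should suggest ___ could force the curator to hide the invoice in the archive.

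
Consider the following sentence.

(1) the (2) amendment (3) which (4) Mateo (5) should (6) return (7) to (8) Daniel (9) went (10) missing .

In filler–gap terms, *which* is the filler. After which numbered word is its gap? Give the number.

The filler 'which' is interpreted as the direct object of 'return'. Wh-movement fronts it, leaving a gap right after 'return':
The amendment which Mateo should return ___ to Daniel went missing.
'return' is word 6.

6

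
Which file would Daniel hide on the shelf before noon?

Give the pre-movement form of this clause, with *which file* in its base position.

'which file' functions as the direct object of 'hide'. Fronting leaves a gap immediately after 'hide':
Which file would Daniel hide ___ on the shelf before noon?

Daniel would hide which file on the shelf before noon.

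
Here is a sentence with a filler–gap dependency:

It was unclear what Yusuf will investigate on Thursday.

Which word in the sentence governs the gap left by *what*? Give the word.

investigate

Before movement: Yusuf will investigate what on Thursday.
'what' functions as the direct object of 'investigate'. Wh-movement fronts it, leaving a gap right after 'investigate':
It was unclear what Yusuf will investigate ___ on Thursday.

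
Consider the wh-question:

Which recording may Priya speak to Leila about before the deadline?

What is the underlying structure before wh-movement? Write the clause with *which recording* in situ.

'which recording' functions as the object of the preposition 'about'. Fronting leaves a gap immediately after 'about':
Which recording may Priya speak to Leila about ___ before the deadline?

Priya may speak to Leila about which recording before the deadline.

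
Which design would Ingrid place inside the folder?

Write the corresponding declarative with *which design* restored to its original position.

Ingrid would place which design inside the folder.

'which design' functions as the direct object of 'place'. Fronting leaves a gap immediately after 'place':
Which design would Ingrid place ___ inside the folder?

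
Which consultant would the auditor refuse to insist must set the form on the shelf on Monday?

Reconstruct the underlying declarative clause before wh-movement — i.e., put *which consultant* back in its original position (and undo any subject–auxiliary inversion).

The auditor would refuse to insist which consultant must set the form on the shelf on Monday.

'which consultant' functions as the subject of the clause embedded under 'insist'. Wh-movement fronts it, leaving a gap right after 'insist':
Which consultant would the auditor refuse to insist ___ must set the form on the shelf on Monday?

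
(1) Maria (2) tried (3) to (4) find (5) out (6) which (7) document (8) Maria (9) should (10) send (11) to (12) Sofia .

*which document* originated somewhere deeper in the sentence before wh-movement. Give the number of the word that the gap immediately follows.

10

Pre-movement form: Maria should send which document to Sofia.
'which document' is the direct object of 'send'. Wh-movement fronts it, leaving a gap right after 'send':
Maria tried to find out which document Maria should send ___ to Sofia.
'send' is word 10.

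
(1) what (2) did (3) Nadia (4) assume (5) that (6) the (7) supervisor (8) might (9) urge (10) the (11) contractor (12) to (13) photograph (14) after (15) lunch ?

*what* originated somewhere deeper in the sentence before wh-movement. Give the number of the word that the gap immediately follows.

13

Pre-movement form: Nadia did assume that the supervisor might urge the contractor to photograph what after lunch.
'what' functions as the direct object of 'photograph'. Fronting leaves a gap immediately after 'photograph':
What did Nadia assume that the supervisor might urge the contractor to photograph ___ after lunch?
'photograph' is word 13.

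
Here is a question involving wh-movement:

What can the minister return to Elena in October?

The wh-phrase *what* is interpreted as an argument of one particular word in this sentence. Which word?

Underlying clause: The minister can return what to Elena in October.
'what' functions as the direct object of 'return'. It moves to the left edge, and the trace sits right after 'return':
What can the minister return ___ to Elena in October?

return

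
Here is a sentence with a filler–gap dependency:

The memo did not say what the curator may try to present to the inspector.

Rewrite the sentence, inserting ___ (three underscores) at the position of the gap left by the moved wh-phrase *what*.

The memo did not say what the curator may try to present ___ to the inspector.

Underlying clause: The curator may try to present what to the inspector.
The filler 'what' is interpreted as the direct object of 'present'. The gap is right after 'present'.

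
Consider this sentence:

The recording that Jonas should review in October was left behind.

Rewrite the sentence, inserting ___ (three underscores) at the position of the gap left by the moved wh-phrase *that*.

The recording that Jonas should review ___ in October was left behind.

The filler 'that' is interpreted as the direct object of 'review'. The gap is right after 'review'.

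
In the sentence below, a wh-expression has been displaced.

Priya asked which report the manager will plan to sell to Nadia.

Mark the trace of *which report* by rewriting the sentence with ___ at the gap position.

Pre-movement form: The manager will plan to sell which report to Nadia.
'which report' is the direct object of 'sell'. The gap is right after 'sell'.

Priya asked which report the manager will plan to sell ___ to Nadia.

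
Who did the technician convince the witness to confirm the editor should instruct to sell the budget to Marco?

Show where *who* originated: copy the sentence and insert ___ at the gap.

Pre-movement form: The technician did convince the witness to confirm the editor should instruct who to sell the budget to Marco.
The filler 'who' is interpreted as the direct object of 'instruct'. The gap is right after 'instruct'.

Who did the technician convince the witness to confirm the editor should instruct ___ to sell the budget to Marco?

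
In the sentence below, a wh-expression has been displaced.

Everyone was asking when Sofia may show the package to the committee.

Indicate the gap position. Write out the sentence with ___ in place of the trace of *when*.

Before movement: Sofia may show the package to the committee when.
'when' is the temporal adjunct. The gap is right after 'committee'.

Everyone was asking when Sofia may show the package to the committee ___.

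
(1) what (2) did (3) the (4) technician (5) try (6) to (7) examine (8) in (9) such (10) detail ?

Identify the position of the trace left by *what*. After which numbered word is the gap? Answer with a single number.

7

In situ: The technician did try to examine what in such detail.
The filler 'what' is interpreted as the direct object of 'examine'. Fronting leaves a gap immediately after 'examine':
What did the technician try to examine ___ in such detail?
'examine' is word 7.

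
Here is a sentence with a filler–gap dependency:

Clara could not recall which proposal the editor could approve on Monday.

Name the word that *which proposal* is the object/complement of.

Underlying clause: The editor could approve which proposal on Monday.
'which proposal' functions as the direct object of 'approve'. It moves to the left edge, and the trace sits right after 'approve':
Clara could not recall which proposal the editor could approve ___ on Monday.

approve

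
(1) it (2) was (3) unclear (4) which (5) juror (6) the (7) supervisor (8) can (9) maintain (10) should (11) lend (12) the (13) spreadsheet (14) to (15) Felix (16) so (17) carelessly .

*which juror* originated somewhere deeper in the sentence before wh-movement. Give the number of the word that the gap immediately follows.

Pre-movement form: The supervisor can maintain which juror should lend the spreadsheet to Felix so carelessly.
The filler 'which juror' is interpreted as the subject of the clause embedded under 'maintain'. It moves to the left edge, and the trace sits right after 'maintain':
It was unclear which juror the supervisor can maintain ___ should lend the spreadsheet to Felix so carelessly.
'maintain' is word 9.

9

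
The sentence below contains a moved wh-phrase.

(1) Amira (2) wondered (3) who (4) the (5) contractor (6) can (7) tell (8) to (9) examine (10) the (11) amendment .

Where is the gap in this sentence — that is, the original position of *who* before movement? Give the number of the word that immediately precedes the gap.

7

Underlying clause: The contractor can tell who to examine the amendment.
The filler 'who' is interpreted as the direct object of 'tell'. Fronting leaves a gap immediately after 'tell':
Amira wondered who the contractor can tell ___ to examine the amendment.
'tell' is word 7.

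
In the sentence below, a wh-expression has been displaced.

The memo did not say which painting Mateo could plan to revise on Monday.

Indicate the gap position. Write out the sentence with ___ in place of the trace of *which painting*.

Before movement: Mateo could plan to revise which painting on Monday.
The filler 'which painting' is interpreted as the direct object of 'revise'. The gap is right after 'revise'.

The memo did not say which painting Mateo could plan to revise ___ on Monday.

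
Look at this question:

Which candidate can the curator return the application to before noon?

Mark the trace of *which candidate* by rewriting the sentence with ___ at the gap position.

Underlying clause: The curator can return the application to which candidate before noon.
'which candidate' functions as the object of the preposition 'to' (recipient of 'return'). The gap is right after 'to'.

Which candidate can the curator return the application to ___ before noon?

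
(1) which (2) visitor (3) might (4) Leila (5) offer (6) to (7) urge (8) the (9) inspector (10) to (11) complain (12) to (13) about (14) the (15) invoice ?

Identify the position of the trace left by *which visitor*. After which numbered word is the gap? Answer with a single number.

In situ: Leila might offer to urge the inspector to complain to which visitor about the invoice.
'which visitor' is the object of the preposition 'to'. Wh-movement fronts it, leaving a gap right after 'to':
Which visitor might Leila offer to urge the inspector to complain to ___ about the invoice?
'to' is word 12.

12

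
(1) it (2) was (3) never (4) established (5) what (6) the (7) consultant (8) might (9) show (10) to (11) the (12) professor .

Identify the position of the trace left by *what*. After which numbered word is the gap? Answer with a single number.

9

In situ: The consultant might show what to the professor.
'what' is the direct object of 'show'. It moves to the left edge, and the trace sits right after 'show':
It was never established what the consultant might show ___ to the professor.
'show' is word 9.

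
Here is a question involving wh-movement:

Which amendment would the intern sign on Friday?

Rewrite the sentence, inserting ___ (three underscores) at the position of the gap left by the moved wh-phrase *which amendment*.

Which amendment would the intern sign ___ on Friday?

Before movement: The intern would sign which amendment on Friday.
The filler 'which amendment' is interpreted as the direct object of 'sign'. The gap is right after 'sign'.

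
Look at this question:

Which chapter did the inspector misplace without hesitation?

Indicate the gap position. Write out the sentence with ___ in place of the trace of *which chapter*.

Pre-movement form: The inspector did misplace which chapter without hesitation.
'which chapter' is the direct object of 'misplace'. The gap is right after 'misplace'.

Which chapter did the inspector misplace ___ without hesitation?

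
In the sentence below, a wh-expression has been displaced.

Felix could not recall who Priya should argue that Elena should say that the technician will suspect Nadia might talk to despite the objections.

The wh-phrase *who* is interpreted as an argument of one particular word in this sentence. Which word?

to

Before movement: Priya should argue that Elena should say that the technician will suspect Nadia might talk to who despite the objections.
The filler 'who' is interpreted as the object of the preposition 'to'. It moves to the left edge, and the trace sits right after 'to':
Felix could not recall who Priya should argue that Elena should say that the technician will suspect Nadia might talk to ___ despite the objections.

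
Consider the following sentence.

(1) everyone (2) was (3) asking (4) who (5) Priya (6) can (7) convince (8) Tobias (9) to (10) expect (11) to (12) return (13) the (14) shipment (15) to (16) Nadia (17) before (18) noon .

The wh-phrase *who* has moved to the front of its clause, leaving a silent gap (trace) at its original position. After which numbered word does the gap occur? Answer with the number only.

In situ: Priya can convince Tobias to expect who to return the shipment to Nadia before noon.
'who' is the direct object of 'expect'. Wh-movement fronts it, leaving a gap right after 'expect':
Everyone was asking who Priya can convince Tobias to expect ___ to return the shipment to Nadia before noon.
'expect' is word 10.

10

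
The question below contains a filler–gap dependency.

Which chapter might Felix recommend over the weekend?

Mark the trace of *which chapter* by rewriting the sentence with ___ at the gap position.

Which chapter might Felix recommend ___ over the weekend?

Underlying clause: Felix might recommend which chapter over the weekend.
The filler 'which chapter' is interpreted as the direct object of 'recommend'. The gap is right after 'recommend'.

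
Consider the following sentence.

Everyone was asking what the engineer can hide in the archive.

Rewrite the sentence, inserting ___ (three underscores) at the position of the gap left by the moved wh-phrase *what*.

Everyone was asking what the engineer can hide ___ in the archive.

Underlying clause: The engineer can hide what in the archive.
'what' is the direct object of 'hide'. The gap is right after 'hide'.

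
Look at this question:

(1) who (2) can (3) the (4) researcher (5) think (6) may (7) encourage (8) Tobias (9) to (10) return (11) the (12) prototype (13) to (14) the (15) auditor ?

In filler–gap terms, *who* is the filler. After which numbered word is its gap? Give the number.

Pre-movement form: The researcher can think who may encourage Tobias to return the prototype to the auditor.
The filler 'who' is interpreted as the subject of the clause embedded under 'think'. Wh-movement fronts it, leaving a gap right after 'think':
Who can the researcher think ___ may encourage Tobias to return the prototype to the auditor?
'think' is word 5.

5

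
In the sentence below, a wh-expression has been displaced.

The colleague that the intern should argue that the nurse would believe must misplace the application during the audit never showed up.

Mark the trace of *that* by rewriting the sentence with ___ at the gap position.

The filler 'that' is interpreted as the subject of the clause embedded under 'believe'. The gap is right after 'believe'.

The colleague that the intern should argue that the nurse would believe ___ must misplace the application during the audit never showed up.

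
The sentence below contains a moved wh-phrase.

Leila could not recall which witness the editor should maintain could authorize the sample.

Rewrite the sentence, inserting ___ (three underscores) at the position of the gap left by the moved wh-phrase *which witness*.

Before movement: The editor should maintain which witness could authorize the sample.
'which witness' functions as the subject of the clause embedded under 'maintain'. The gap is right after 'maintain'.

Leila could not recall which witness the editor should maintain ___ could authorize the sample.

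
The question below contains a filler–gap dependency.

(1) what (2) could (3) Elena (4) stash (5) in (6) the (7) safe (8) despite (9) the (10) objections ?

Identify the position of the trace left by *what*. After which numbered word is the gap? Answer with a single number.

4

Pre-movement form: Elena could stash what in the safe despite the objections.
'what' is the direct object of 'stash'. Wh-movement fronts it, leaving a gap right after 'stash':
What could Elena stash ___ in the safe despite the objections?
'stash' is word 4.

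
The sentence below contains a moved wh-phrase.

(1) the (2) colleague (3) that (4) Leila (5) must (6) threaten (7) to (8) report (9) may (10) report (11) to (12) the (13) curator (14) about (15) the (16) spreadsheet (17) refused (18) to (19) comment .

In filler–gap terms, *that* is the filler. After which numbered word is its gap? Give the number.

'that' functions as the subject of the clause embedded under 'report'. Fronting leaves a gap immediately after 'report':
The colleague that Leila must threaten to report ___ may report to the curator about the spreadsheet refused to comment.
'report' is word 8.

8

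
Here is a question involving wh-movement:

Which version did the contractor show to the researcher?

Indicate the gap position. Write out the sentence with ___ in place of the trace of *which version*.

Which version did the contractor show ___ to the researcher?

In situ: The contractor did show which version to the researcher.
'which version' functions as the direct object of 'show'. The gap is right after 'show'.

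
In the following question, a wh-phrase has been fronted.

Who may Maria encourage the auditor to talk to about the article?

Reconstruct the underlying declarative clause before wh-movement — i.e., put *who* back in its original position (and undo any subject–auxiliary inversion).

Maria may encourage the auditor to talk to who about the article.

'who' is the object of the preposition 'to'. Wh-movement fronts it, leaving a gap right after 'to':
Who may Maria encourage the auditor to talk to ___ about the article?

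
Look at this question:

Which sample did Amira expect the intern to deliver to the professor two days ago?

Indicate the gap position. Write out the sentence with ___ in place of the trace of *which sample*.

Before movement: Amira did expect the intern to deliver which sample to the professor two days ago.
'which sample' is the direct object of 'deliver'. The gap is right after 'deliver'.

Which sample did Amira expect the intern to deliver ___ to the professor two days ago?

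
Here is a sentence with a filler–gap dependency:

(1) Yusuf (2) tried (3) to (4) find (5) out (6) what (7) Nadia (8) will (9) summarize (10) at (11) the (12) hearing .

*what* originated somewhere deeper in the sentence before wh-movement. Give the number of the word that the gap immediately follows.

Underlying clause: Nadia will summarize what at the hearing.
'what' functions as the direct object of 'summarize'. Wh-movement fronts it, leaving a gap right after 'summarize':
Yusuf tried to find out what Nadia will summarize ___ at the hearing.
'summarize' is word 9.

9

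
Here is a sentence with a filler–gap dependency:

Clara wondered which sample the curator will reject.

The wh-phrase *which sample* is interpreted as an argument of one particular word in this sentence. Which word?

reject

Underlying clause: The curator will reject which sample.
The filler 'which sample' is interpreted as the direct object of 'reject'. It moves to the left edge, and the trace sits right after 'reject':
Clara wondered which sample the curator will reject ___.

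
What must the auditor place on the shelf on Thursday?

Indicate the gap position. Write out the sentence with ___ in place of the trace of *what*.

In situ: The auditor must place what on the shelf on Thursday.
'what' is the direct object of 'place'. The gap is right after 'place'.

What must the auditor place ___ on the shelf on Thursday?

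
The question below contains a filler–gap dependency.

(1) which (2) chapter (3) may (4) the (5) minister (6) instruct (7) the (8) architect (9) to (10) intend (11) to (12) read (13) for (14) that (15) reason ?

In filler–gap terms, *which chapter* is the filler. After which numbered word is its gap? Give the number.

12

Pre-movement form: The minister may instruct the architect to intend to read which chapter for that reason.
'which chapter' functions as the direct object of 'read'. Wh-movement fronts it, leaving a gap right after 'read':
Which chapter may the minister instruct the architect to intend to read ___ for that reason?
'read' is word 12.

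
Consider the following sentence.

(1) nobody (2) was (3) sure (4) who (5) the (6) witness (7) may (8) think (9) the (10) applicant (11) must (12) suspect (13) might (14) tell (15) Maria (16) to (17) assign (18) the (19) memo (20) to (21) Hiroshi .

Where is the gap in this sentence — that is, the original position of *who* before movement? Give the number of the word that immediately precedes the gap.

In situ: The witness may think the applicant must suspect who might tell Maria to assign the memo to Hiroshi.
'who' functions as the subject of the clause embedded under 'suspect'. Wh-movement fronts it, leaving a gap right after 'suspect':
Nobody was sure who the witness may think the applicant must suspect ___ might tell Maria to assign the memo to Hiroshi.
'suspect' is word 12.

12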